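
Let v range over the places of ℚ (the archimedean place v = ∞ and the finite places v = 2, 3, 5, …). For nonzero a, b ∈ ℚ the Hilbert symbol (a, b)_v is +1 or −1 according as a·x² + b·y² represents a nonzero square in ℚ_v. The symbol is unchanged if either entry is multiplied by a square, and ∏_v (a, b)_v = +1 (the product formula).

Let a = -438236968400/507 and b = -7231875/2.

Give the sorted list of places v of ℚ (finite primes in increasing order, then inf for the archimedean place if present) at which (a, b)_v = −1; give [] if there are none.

[7, 11, 17, 19, 31, inf]

(a, b) ≡ (-67077087, -23142) mod (ℚ^×)²; places V = {2, 3, 5, 7, 11, 13, 17, 19, 29, 31, ∞}.
(a,b)_3: α=-1, u≡1; β=1, v≡2 (mod 3); (1|3)=+1, (2|3)=-1; sign (−1)^1·+1^1·-1^-1 = +1.
(a,b)_7: α=3, u≡3; β=1, v≡6 (mod 7); (3|7)=-1, (6|7)=-1; sign (−1)^1·-1^1·-1^3 = -1.
(a,b)_19: α=1, u≡16; β=1, v≡1 (mod 19); (16|19)=+1, (1|19)=+1; sign (−1)^1·+1^1·+1^1 = -1.
(a,b)_11: α=1, u≡8; β=0, v≡10 (mod 11); (8|11)=-1, (10|11)=-1; sign (−1)^0·-1^0·-1^1 = -1.
(a,b)_∞: sgn(-67077087)=−, sgn(-23142)=−, so -1.
(a,b)_2: α=4, β=-1; u≡1, v≡5 (mod 8); ε(u)ε(v)=0·0, αω(v)=4·1, βω(u)=-1·0; sum ≡ 0  ⇒  +1.
(a,b)_29: α=1, u≡2; β=1, v≡27 (mod 29); (2|29)=-1, (27|29)=-1; sign (−1)^0·-1^1·-1^1 = +1.
(a,b)_13: α=-2, u≡1; β=0, v≡6 (mod 13); (1|13)=+1, (6|13)=-1; sign (−1)^0·+1^0·-1^-2 = +1.
(a,b)_5: α=2, u≡2; β=4, v≡2 (mod 5); (2|5)=-1, (2|5)=-1; sign (−1)^0·-1^4·-1^2 = +1.
(a,b)_17: α=1, u≡12; β=0, v≡5 (mod 17); (12|17)=-1, (5|17)=-1; sign (−1)^0·-1^0·-1^1 = -1.
(a,b)_31: α=1, u≡30; β=0, v≡11 (mod 31); (30|31)=-1, (11|31)=-1; sign (−1)^0·-1^0·-1^1 = -1.
|Ram(-67077087, -23142)| = 6, even; anisotropic at {7, 11, 17, 19, 31, ∞}.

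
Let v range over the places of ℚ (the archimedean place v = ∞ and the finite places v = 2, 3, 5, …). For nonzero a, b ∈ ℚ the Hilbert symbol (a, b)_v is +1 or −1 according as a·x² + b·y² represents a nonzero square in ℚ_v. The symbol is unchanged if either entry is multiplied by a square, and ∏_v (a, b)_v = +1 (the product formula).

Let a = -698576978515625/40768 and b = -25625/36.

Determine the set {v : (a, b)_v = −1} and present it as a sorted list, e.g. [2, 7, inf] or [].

[2, 13, 23, inf]

Mod squares: a ≡ -16445, b ≡ -41. Check v ∈ {∞, 2, 3, 5, 7, 11, 13, 23, 29, 41}.
v=∞: -16445 < 0 and -41 < 0  ⇒  (a,b)_∞ = -1.
v=23: a=23^1·(≡10), b=23^0·(≡21) mod 23; (10|23)=-1, (21|23)=-1; (−1)^{1·0·11}·(-1)^0·(-1)^1 = -1.
v=7: a=7^-2·(≡6), b=7^0·(≡2) mod 7; (6|7)=-1, (2|7)=+1; (−1)^{-2·0·3}·(-1)^0·(+1)^-2 = +1.
v=5: a=5^9·(≡4), b=5^4·(≡4) mod 5; (4|5)=+1, (4|5)=+1; (−1)^{9·4·2}·(+1)^4·(+1)^9 = +1.
v=41: a=41^2·(≡39), b=41^1·(≡2) mod 41; (39|41)=+1, (2|41)=+1; (−1)^{2·1·20}·(+1)^1·(+1)^2 = +1.
v=29: a=29^2·(≡15), b=29^0·(≡14) mod 29; (15|29)=-1, (14|29)=-1; (−1)^{2·0·14}·(-1)^0·(-1)^2 = +1.
v=2: v_2(a)=-6, v_2(b)=-2; units ≡ 3, 7 (mod 8); ε·ε+αω+βω = 1·1+-6·0+-2·1 ≡ 1  ⇒  (a,b)_2 = -1.
v=3: a=3^0·(≡1), b=3^-2·(≡1) mod 3; (1|3)=+1, (1|3)=+1; (−1)^{0·-2·1}·(+1)^-2·(+1)^0 = +1.
v=11: a=11^1·(≡1), b=11^0·(≡9) mod 11; (1|11)=+1, (9|11)=+1; (−1)^{1·0·5}·(+1)^0·(+1)^1 = +1.
v=13: a=13^-1·(≡4), b=13^0·(≡5) mod 13; (4|13)=+1, (5|13)=-1; (−1)^{-1·0·6}·(+1)^0·(-1)^-1 = -1.
Ram(-16445, -41) = {2, 13, 23, ∞}; no ℚ_2-point on the conic.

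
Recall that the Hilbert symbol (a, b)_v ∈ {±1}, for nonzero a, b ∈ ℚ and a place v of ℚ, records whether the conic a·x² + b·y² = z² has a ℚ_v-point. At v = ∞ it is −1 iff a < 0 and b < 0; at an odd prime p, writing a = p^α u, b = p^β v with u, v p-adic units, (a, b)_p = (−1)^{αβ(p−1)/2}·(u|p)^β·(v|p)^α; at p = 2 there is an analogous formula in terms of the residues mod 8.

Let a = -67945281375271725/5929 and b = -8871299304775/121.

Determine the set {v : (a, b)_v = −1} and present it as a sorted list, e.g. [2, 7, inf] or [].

[37, inf]

(a, b) ≡ (-304589, -489991) mod (ℚ^×)²; places V = {2, 3, 5, 7, 11, 17, 19, 23, 37, 41, ∞}.
(a,b)_23: α=3, u≡7; β=2, v≡4 (mod 23); (7|23)=-1, (4|23)=+1; sign (−1)^0·-1^2·+1^3 = +1.
(a,b)_2: α=0, β=0; u≡3, v≡1 (mod 8); ε(u)ε(v)=1·0, αω(v)=0·0, βω(u)=0·1; sum ≡ 0  ⇒  +1.
(a,b)_17: α=1, u≡8; β=1, v≡2 (mod 17); (8|17)=+1, (2|17)=+1; sign (−1)^0·+1^1·+1^1 = +1.
(a,b)_3: α=2, u≡1; β=0, v≡2 (mod 3); (1|3)=+1, (2|3)=-1; sign (−1)^0·+1^0·-1^2 = +1.
(a,b)_19: α=1, u≡7; β=1, v≡10 (mod 19); (7|19)=+1, (10|19)=-1; sign (−1)^1·+1^1·-1^1 = +1.
(a,b)_41: α=1, u≡10; β=1, v≡31 (mod 41); (10|41)=+1, (31|41)=+1; sign (−1)^0·+1^1·+1^1 = +1.
(a,b)_5: α=2, u≡4; β=2, v≡4 (mod 5); (4|5)=+1, (4|5)=+1; sign (−1)^0·+1^2·+1^2 = +1.
(a,b)_∞: sgn(-304589)=−, sgn(-489991)=−, so -1.
(a,b)_7: α=-2, u≡1; β=0, v≡1 (mod 7); (1|7)=+1, (1|7)=+1; sign (−1)^0·+1^0·+1^-2 = +1.
(a,b)_11: α=-2, u≡3; β=-2, v≡5 (mod 11); (3|11)=+1, (5|11)=+1; sign (−1)^0·+1^-2·+1^-2 = +1.
(a,b)_37: α=4, u≡31; β=3, v≡27 (mod 37); (31|37)=-1, (27|37)=+1; sign (−1)^0·-1^3·+1^4 = -1.
(-304589, -489991 / ℚ) ramifies at {37, ∞}: a division algebra.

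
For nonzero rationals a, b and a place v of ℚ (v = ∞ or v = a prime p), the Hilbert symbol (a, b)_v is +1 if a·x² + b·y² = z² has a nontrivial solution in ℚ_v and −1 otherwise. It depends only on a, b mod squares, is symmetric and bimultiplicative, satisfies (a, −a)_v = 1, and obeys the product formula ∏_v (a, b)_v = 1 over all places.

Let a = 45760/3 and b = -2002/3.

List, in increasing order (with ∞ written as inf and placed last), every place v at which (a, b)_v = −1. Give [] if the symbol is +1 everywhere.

[7, 13]

Mod squares: a ≡ 2145, b ≡ -6006. Check v ∈ {∞, 2, 3, 5, 7, 11, 13}.
v=∞: 2145 > 0 and -6006 < 0  ⇒  (a,b)_∞ = +1.
v=11: a=11^1·(≡8), b=11^1·(≡9) mod 11; (8|11)=-1, (9|11)=+1; (−1)^{1·1·5}·(-1)^1·(+1)^1 = +1.
v=7: a=7^0·(≡5), b=7^1·(≡5) mod 7; (5|7)=-1, (5|7)=-1; (−1)^{0·1·3}·(-1)^1·(-1)^0 = -1.
v=2: v_2(a)=6, v_2(b)=1; units ≡ 1, 5 (mod 8); ε·ε+αω+βω = 0·0+6·1+1·0 ≡ 0  ⇒  (a,b)_2 = +1.
v=13: a=13^1·(≡12), b=13^1·(≡5) mod 13; (12|13)=+1, (5|13)=-1; (−1)^{1·1·6}·(+1)^1·(-1)^1 = -1.
v=5: a=5^1·(≡4), b=5^0·(≡1) mod 5; (4|5)=+1, (1|5)=+1; (−1)^{1·0·2}·(+1)^0·(+1)^1 = +1.
v=3: a=3^-1·(≡1), b=3^-1·(≡2) mod 3; (1|3)=+1, (2|3)=-1; (−1)^{-1·-1·1}·(+1)^-1·(-1)^-1 = +1.
|Ram(2145, -6006)| = 2, even; anisotropic at {7, 13}.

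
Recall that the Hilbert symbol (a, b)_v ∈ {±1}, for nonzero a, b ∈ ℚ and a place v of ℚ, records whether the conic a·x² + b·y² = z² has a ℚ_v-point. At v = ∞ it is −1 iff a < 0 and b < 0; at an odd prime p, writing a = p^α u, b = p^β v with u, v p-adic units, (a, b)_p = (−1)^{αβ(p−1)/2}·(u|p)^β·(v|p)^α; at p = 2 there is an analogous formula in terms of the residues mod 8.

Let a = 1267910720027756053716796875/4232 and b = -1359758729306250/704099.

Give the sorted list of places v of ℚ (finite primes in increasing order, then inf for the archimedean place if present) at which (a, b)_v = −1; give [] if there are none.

[2, 5, 7, 13, 41, 47]

(a, b) ≡ (70, -1022331310) mod (ℚ^×)²; places V = {2, 3, 5, 7, 11, 13, 17, 23, 41, 47, 53, ∞}.
(a,b)_7: α=7, u≡5; β=1, v≡5 (mod 7); (5|7)=-1, (5|7)=-1; sign (−1)^1·-1^1·-1^7 = -1.
(a,b)_47: α=2, u≡31; β=1, v≡30 (mod 47); (31|47)=-1, (30|47)=-1; sign (−1)^0·-1^1·-1^2 = -1.
(a,b)_∞: sgn(70)=+, sgn(-1022331310)=−, so +1.
(a,b)_2: α=-3, β=1; u≡3, v≡1 (mod 8); ε(u)ε(v)=1·0, αω(v)=-3·0, βω(u)=1·1; sum ≡ 1  ⇒  -1.
(a,b)_23: α=-2, u≡12; β=-2, v≡5 (mod 23); (12|23)=+1, (5|23)=-1; sign (−1)^0·+1^-2·-1^-2 = +1.
(a,b)_53: α=2, u≡52; β=1, v≡3 (mod 53); (52|53)=+1, (3|53)=-1; sign (−1)^0·+1^1·-1^2 = +1.
(a,b)_11: α=0, u≡5; β=-3, v≡2 (mod 11); (5|11)=+1, (2|11)=-1; sign (−1)^0·+1^-3·-1^0 = +1.
(a,b)_13: α=2, u≡2; β=1, v≡10 (mod 13); (2|13)=-1, (10|13)=+1; sign (−1)^0·-1^1·+1^2 = -1.
(a,b)_17: α=4, u≡1; β=2, v≡4 (mod 17); (1|17)=+1, (4|17)=+1; sign (−1)^0·+1^2·+1^4 = +1.
(a,b)_41: α=0, u≡6; β=1, v≡34 (mod 41); (6|41)=-1, (34|41)=-1; sign (−1)^0·-1^1·-1^0 = -1.
(a,b)_3: α=2, u≡1; β=4, v≡2 (mod 3); (1|3)=+1, (2|3)=-1; sign (−1)^0·+1^4·-1^2 = +1.
(a,b)_5: α=9, u≡4; β=5, v≡3 (mod 5); (4|5)=+1, (3|5)=-1; sign (−1)^0·+1^5·-1^9 = -1.
Ram(70, -1022331310) = {2, 5, 7, 13, 41, 47}; no ℚ_2-point on the conic.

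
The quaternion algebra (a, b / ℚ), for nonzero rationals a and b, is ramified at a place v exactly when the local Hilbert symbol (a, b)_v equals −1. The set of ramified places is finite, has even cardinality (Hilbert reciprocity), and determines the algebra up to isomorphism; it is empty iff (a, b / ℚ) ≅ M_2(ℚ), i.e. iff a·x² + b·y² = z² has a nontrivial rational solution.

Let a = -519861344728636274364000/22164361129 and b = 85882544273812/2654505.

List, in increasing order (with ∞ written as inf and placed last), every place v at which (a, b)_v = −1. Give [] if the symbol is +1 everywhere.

[2, 7]

Mod squares: a ≡ -2310, b ≡ 1365. Check v ∈ {∞, 2, 3, 5, 7, 11, 13, 19, 29, 43, 53}.
v=43: a=43^0·(≡39), b=43^2·(≡22) mod 43; (39|43)=-1, (22|43)=-1; (−1)^{0·2·21}·(-1)^2·(-1)^0 = +1.
v=3: a=3^9·(≡1), b=3^-3·(≡2) mod 3; (1|3)=+1, (2|3)=-1; (−1)^{9·-3·1}·(+1)^-3·(-1)^9 = +1.
v=53: a=53^-6·(≡32), b=53^-2·(≡1) mod 53; (32|53)=-1, (1|53)=+1; (−1)^{-6·-2·26}·(-1)^-2·(+1)^-6 = +1.
v=29: a=29^4·(≡15), b=29^0·(≡10) mod 29; (15|29)=-1, (10|29)=-1; (−1)^{4·0·14}·(-1)^0·(-1)^4 = +1.
v=∞: -2310 < 0 and 1365 > 0  ⇒  (a,b)_∞ = +1.
v=5: a=5^3·(≡2), b=5^-1·(≡2) mod 5; (2|5)=-1, (2|5)=-1; (−1)^{3·-1·2}·(-1)^-1·(-1)^3 = +1.
v=13: a=13^2·(≡4), b=13^3·(≡1) mod 13; (4|13)=+1, (1|13)=+1; (−1)^{2·3·6}·(+1)^3·(+1)^2 = +1.
v=11: a=11^5·(≡6), b=11^4·(≡5) mod 11; (6|11)=-1, (5|11)=+1; (−1)^{5·4·5}·(-1)^4·(+1)^5 = +1.
v=7: a=7^3·(≡6), b=7^-1·(≡5) mod 7; (6|7)=-1, (5|7)=-1; (−1)^{3·-1·3}·(-1)^-1·(-1)^3 = -1.
v=2: v_2(a)=5, v_2(b)=2; units ≡ 5, 5 (mod 8); ε·ε+αω+βω = 0·0+5·1+2·1 ≡ 1  ⇒  (a,b)_2 = -1.
v=19: a=19^0·(≡10), b=19^2·(≡6) mod 19; (10|19)=-1, (6|19)=+1; (−1)^{0·2·9}·(-1)^2·(+1)^0 = +1.
Ram(-2310, 1365) = {2, 7}; no ℚ_2-point on the conic.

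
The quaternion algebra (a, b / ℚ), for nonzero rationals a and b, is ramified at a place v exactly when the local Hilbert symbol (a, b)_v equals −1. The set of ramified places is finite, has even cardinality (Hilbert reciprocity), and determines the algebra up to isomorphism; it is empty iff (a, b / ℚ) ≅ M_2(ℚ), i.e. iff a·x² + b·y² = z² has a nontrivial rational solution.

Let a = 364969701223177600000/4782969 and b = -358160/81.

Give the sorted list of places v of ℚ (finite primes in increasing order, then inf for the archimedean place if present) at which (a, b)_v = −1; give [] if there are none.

[2, 37]

(a, b) ≡ (235135, -185) mod (ℚ^×)²; places V = {2, 3, 5, 11, 31, 37, 41, ∞}.
(a,b)_∞: sgn(235135)=+, sgn(-185)=−, so +1.
(a,b)_31: α=1, u≡24; β=0, v≡4 (mod 31); (24|31)=-1, (4|31)=+1; sign (−1)^0·-1^0·+1^1 = +1.
(a,b)_3: α=-14, u≡1; β=-4, v≡1 (mod 3); (1|3)=+1, (1|3)=+1; sign (−1)^0·+1^-4·+1^-14 = +1.
(a,b)_37: α=3, u≡10; β=1, v≡2 (mod 37); (10|37)=+1, (2|37)=-1; sign (−1)^0·+1^1·-1^3 = -1.
(a,b)_5: α=5, u≡3; β=1, v≡3 (mod 5); (3|5)=-1, (3|5)=-1; sign (−1)^0·-1^1·-1^5 = +1.
(a,b)_11: α=6, u≡8; β=2, v≡8 (mod 11); (8|11)=-1, (8|11)=-1; sign (−1)^0·-1^2·-1^6 = +1.
(a,b)_2: α=10, β=4; u≡7, v≡7 (mod 8); ε(u)ε(v)=1·1, αω(v)=10·0, βω(u)=4·0; sum ≡ 1  ⇒  -1.
(a,b)_41: α=1, u≡5; β=0, v≡25 (mod 41); (5|41)=+1, (25|41)=+1; sign (−1)^0·+1^0·+1^1 = +1.
Ram(235135, -185) = {2, 37}; no ℚ_2-point on the conic.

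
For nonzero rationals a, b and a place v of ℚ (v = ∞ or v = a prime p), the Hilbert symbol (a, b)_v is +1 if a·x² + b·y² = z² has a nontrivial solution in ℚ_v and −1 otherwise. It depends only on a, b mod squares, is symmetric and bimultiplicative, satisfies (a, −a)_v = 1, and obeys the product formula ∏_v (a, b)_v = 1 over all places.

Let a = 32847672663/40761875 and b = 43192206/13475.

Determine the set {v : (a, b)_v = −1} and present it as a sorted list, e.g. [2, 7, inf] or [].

[2, 23]

(a, b) ≡ (253, 506) mod (ℚ^×)²; places V = {2, 3, 5, 7, 11, 13, 17, 19, 23, ∞}.
(a,b)_7: α=-2, u≡4; β=-2, v≡4 (mod 7); (4|7)=+1, (4|7)=+1; sign (−1)^0·+1^-2·+1^-2 = +1.
(a,b)_11: α=-3, u≡3; β=-1, v≡6 (mod 11); (3|11)=+1, (6|11)=-1; sign (−1)^1·+1^-1·-1^-3 = +1.
(a,b)_3: α=4, u≡1; β=2, v≡2 (mod 3); (1|3)=+1, (2|3)=-1; sign (−1)^0·+1^2·-1^4 = +1.
(a,b)_23: α=1, u≡5; β=1, v≡17 (mod 23); (5|23)=-1, (17|23)=-1; sign (−1)^1·-1^1·-1^1 = -1.
(a,b)_5: α=-4, u≡2; β=-2, v≡4 (mod 5); (2|5)=-1, (4|5)=+1; sign (−1)^0·-1^-2·+1^-4 = +1.
(a,b)_2: α=0, β=1; u≡5, v≡5 (mod 8); ε(u)ε(v)=0·0, αω(v)=0·1, βω(u)=1·1; sum ≡ 1  ⇒  -1.
(a,b)_17: α=2, u≡16; β=2, v≡13 (mod 17); (16|17)=+1, (13|17)=+1; sign (−1)^0·+1^2·+1^2 = +1.
(a,b)_19: α=2, u≡9; β=2, v≡15 (mod 19); (9|19)=+1, (15|19)=-1; sign (−1)^0·+1^2·-1^2 = +1.
(a,b)_∞: sgn(253)=+, sgn(506)=+, so +1.
(a,b)_13: α=2, u≡5; β=0, v≡10 (mod 13); (5|13)=-1, (10|13)=+1; sign (−1)^0·-1^0·+1^2 = +1.
Ram(253, 506) = {2, 23}; no ℚ_2-point on the conic.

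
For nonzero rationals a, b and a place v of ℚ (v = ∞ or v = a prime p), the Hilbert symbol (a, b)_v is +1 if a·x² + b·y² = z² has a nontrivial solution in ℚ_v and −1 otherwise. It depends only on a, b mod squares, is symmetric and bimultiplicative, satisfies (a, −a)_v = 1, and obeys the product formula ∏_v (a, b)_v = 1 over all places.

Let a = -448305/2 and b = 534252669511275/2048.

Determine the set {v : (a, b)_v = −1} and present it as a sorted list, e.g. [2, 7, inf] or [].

[5, 19]

Mod squares: a ≡ -7410, b ≡ 22. Check v ∈ {∞, 2, 3, 5, 11, 13, 19}.
v=3: a=3^1·(≡2), b=3^6·(≡1) mod 3; (2|3)=-1, (1|3)=+1; (−1)^{1·6·1}·(-1)^6·(+1)^1 = +1.
v=∞: -7410 < 0 and 22 > 0  ⇒  (a,b)_∞ = +1.
v=11: a=11^2·(≡1), b=11^3·(≡6) mod 11; (1|11)=+1, (6|11)=-1; (−1)^{2·3·5}·(+1)^3·(-1)^2 = +1.
v=2: v_2(a)=-1, v_2(b)=-11; units ≡ 7, 3 (mod 8); ε·ε+αω+βω = 1·1+-1·1+-11·0 ≡ 0  ⇒  (a,b)_2 = +1.
v=19: a=19^1·(≡11), b=19^4·(≡2) mod 19; (11|19)=+1, (2|19)=-1; (−1)^{1·4·9}·(+1)^4·(-1)^1 = -1.
v=13: a=13^1·(≡2), b=13^2·(≡1) mod 13; (2|13)=-1, (1|13)=+1; (−1)^{1·2·6}·(-1)^2·(+1)^1 = +1.
v=5: a=5^1·(≡2), b=5^2·(≡2) mod 5; (2|5)=-1, (2|5)=-1; (−1)^{1·2·2}·(-1)^2·(-1)^1 = -1.
Ram(-7410, 22) = {5, 19}; no ℚ_5-point on the conic.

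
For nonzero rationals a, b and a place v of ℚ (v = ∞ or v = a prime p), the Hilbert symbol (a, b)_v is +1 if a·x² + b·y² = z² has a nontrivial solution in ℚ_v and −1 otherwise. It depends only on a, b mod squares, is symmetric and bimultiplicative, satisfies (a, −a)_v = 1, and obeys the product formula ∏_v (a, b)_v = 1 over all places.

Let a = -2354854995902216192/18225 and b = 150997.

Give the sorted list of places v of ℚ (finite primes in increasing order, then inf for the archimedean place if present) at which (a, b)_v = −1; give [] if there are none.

Mod squares: a ≡ -100862, b ≡ 150997. Check v ∈ {∞, 2, 3, 5, 7, 11, 29, 37, 47, 53}.
v=53: a=53^2·(≡35), b=53^1·(≡40) mod 53; (35|53)=-1, (40|53)=+1; (−1)^{2·1·26}·(-1)^1·(+1)^2 = -1.
v=5: a=5^-2·(≡2), b=5^0·(≡2) mod 5; (2|5)=-1, (2|5)=-1; (−1)^{-2·0·2}·(-1)^0·(-1)^-2 = +1.
v=3: a=3^-6·(≡1), b=3^0·(≡1) mod 3; (1|3)=+1, (1|3)=+1; (−1)^{-6·0·1}·(+1)^0·(+1)^-6 = +1.
v=29: a=29^1·(≡3), b=29^0·(≡23) mod 29; (3|29)=-1, (23|29)=+1; (−1)^{1·0·14}·(-1)^0·(+1)^1 = +1.
v=11: a=11^2·(≡7), b=11^1·(≡10) mod 11; (7|11)=-1, (10|11)=-1; (−1)^{2·1·5}·(-1)^1·(-1)^2 = -1.
v=37: a=37^3·(≡16), b=37^1·(≡11) mod 37; (16|37)=+1, (11|37)=+1; (−1)^{3·1·18}·(+1)^1·(+1)^3 = +1.
v=∞: -100862 < 0 and 150997 > 0  ⇒  (a,b)_∞ = +1.
v=7: a=7^2·(≡1), b=7^1·(≡4) mod 7; (1|7)=+1, (4|7)=+1; (−1)^{2·1·3}·(+1)^1·(+1)^2 = +1.
v=2: v_2(a)=11, v_2(b)=0; units ≡ 1, 5 (mod 8); ε·ε+αω+βω = 0·0+11·1+0·0 ≡ 1  ⇒  (a,b)_2 = -1.
v=47: a=47^1·(≡1), b=47^0·(≡33) mod 47; (1|47)=+1, (33|47)=-1; (−1)^{1·0·23}·(+1)^0·(-1)^1 = -1.
Ram(-100862, 150997) = {2, 11, 47, 53}; no ℚ_2-point on the conic.

[2, 11, 47, 53]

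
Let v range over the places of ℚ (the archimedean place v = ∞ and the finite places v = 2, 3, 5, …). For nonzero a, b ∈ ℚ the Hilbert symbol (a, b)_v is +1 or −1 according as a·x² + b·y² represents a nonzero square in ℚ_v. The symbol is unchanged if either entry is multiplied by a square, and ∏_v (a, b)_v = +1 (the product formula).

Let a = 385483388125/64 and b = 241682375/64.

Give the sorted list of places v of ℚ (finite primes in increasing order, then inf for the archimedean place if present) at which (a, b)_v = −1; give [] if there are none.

[11, 29]

(a, b) ≡ (6061, 95) mod (ℚ^×)²; places V = {2, 5, 11, 19, 29, ∞}.
(a,b)_19: α=1, u≡2; β=1, v≡17 (mod 19); (2|19)=-1, (17|19)=+1; sign (−1)^1·-1^1·+1^1 = +1.
(a,b)_11: α=3, u≡5; β=2, v≡8 (mod 11); (5|11)=+1, (8|11)=-1; sign (−1)^0·+1^2·-1^3 = -1.
(a,b)_29: α=3, u≡22; β=2, v≡12 (mod 29); (22|29)=+1, (12|29)=-1; sign (−1)^0·+1^2·-1^3 = -1.
(a,b)_2: α=-6, β=-6; u≡5, v≡7 (mod 8); ε(u)ε(v)=0·1, αω(v)=-6·0, βω(u)=-6·1; sum ≡ 0  ⇒  +1.
(a,b)_∞: sgn(6061)=+, sgn(95)=+, so +1.
(a,b)_5: α=4, u≡4; β=3, v≡1 (mod 5); (4|5)=+1, (1|5)=+1; sign (−1)^0·+1^3·+1^4 = +1.
(6061, 95 / ℚ) ramifies at {11, 29}: a division algebra.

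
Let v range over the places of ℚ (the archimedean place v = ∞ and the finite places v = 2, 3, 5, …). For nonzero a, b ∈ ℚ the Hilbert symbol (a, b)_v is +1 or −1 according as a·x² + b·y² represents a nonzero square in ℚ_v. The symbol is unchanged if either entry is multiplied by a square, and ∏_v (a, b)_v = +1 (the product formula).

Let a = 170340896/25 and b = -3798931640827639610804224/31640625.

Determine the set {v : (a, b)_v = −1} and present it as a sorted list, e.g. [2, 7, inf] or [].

[29, 41]

Mod squares: a ≡ 87986, b ≡ -2146. Check v ∈ {∞, 2, 3, 5, 11, 13, 19, 29, 37, 41}.
v=5: a=5^-2·(≡1), b=5^-8·(≡1) mod 5; (1|5)=+1, (1|5)=+1; (−1)^{-2·-8·2}·(+1)^-8·(+1)^-2 = +1.
v=29: a=29^1·(≡17), b=29^3·(≡6) mod 29; (17|29)=-1, (6|29)=+1; (−1)^{1·3·14}·(-1)^3·(+1)^1 = -1.
v=∞: 87986 > 0 and -2146 < 0  ⇒  (a,b)_∞ = +1.
v=37: a=37^1·(≡27), b=37^3·(≡33) mod 37; (27|37)=+1, (33|37)=+1; (−1)^{1·3·18}·(+1)^3·(+1)^1 = +1.
v=2: v_2(a)=5, v_2(b)=11; units ≡ 1, 7 (mod 8); ε·ε+αω+βω = 0·1+5·0+11·0 ≡ 0  ⇒  (a,b)_2 = +1.
v=13: a=13^0·(≡2), b=13^2·(≡4) mod 13; (2|13)=-1, (4|13)=+1; (−1)^{0·2·6}·(-1)^2·(+1)^0 = +1.
v=41: a=41^1·(≡28), b=41^2·(≡7) mod 41; (28|41)=-1, (7|41)=-1; (−1)^{1·2·20}·(-1)^2·(-1)^1 = -1.
v=11: a=11^2·(≡6), b=11^4·(≡8) mod 11; (6|11)=-1, (8|11)=-1; (−1)^{2·4·5}·(-1)^4·(-1)^2 = +1.
v=19: a=19^0·(≡1), b=19^2·(≡4) mod 19; (1|19)=+1, (4|19)=+1; (−1)^{0·2·9}·(+1)^2·(+1)^0 = +1.
v=3: a=3^0·(≡2), b=3^-4·(≡2) mod 3; (2|3)=-1, (2|3)=-1; (−1)^{0·-4·1}·(-1)^-4·(-1)^0 = +1.
Ram(87986, -2146) = {29, 41}; no ℚ_29-point on the conic.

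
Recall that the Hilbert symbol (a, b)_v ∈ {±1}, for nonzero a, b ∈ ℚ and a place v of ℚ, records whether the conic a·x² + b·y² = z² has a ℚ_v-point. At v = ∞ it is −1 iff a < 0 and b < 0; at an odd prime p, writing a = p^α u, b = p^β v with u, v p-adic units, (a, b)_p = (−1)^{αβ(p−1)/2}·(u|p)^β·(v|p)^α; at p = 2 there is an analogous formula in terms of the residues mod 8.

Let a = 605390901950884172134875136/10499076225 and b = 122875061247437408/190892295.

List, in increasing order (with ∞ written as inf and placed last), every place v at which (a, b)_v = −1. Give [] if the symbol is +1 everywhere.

[7, 17]

Mod squares: a ≡ 3094, b ≡ 10010. Check v ∈ {∞, 2, 3, 5, 7, 11, 13, 17, 19, 23}.
v=17: a=17^5·(≡6), b=17^4·(≡5) mod 17; (6|17)=-1, (5|17)=-1; (−1)^{5·4·8}·(-1)^4·(-1)^5 = -1.
v=13: a=13^5·(≡9), b=13^5·(≡1) mod 13; (9|13)=+1, (1|13)=+1; (−1)^{5·5·6}·(+1)^5·(+1)^5 = +1.
v=23: a=23^-2·(≡6), b=23^-2·(≡21) mod 23; (6|23)=+1, (21|23)=-1; (−1)^{-2·-2·11}·(+1)^-2·(-1)^-2 = +1.
v=∞: 3094 > 0 and 10010 > 0  ⇒  (a,b)_∞ = +1.
v=2: v_2(a)=19, v_2(b)=5; units ≡ 3, 5 (mod 8); ε·ε+αω+βω = 1·0+19·1+5·1 ≡ 0  ⇒  (a,b)_2 = +1.
v=19: a=19^4·(≡6), b=19^2·(≡7) mod 19; (6|19)=+1, (7|19)=+1; (−1)^{4·2·9}·(+1)^2·(+1)^4 = +1.
v=3: a=3^-8·(≡1), b=3^-8·(≡2) mod 3; (1|3)=+1, (2|3)=-1; (−1)^{-8·-8·1}·(+1)^-8·(-1)^-8 = +1.
v=7: a=7^5·(≡1), b=7^3·(≡1) mod 7; (1|7)=+1, (1|7)=+1; (−1)^{5·3·3}·(+1)^3·(+1)^5 = -1.
v=5: a=5^-2·(≡4), b=5^-1·(≡2) mod 5; (4|5)=+1, (2|5)=-1; (−1)^{-2·-1·2}·(+1)^-1·(-1)^-2 = +1.
v=11: a=11^-2·(≡5), b=11^-1·(≡10) mod 11; (5|11)=+1, (10|11)=-1; (−1)^{-2·-1·5}·(+1)^-1·(-1)^-2 = +1.
Ram(3094, 10010) = {7, 17}; no ℚ_7-point on the conic.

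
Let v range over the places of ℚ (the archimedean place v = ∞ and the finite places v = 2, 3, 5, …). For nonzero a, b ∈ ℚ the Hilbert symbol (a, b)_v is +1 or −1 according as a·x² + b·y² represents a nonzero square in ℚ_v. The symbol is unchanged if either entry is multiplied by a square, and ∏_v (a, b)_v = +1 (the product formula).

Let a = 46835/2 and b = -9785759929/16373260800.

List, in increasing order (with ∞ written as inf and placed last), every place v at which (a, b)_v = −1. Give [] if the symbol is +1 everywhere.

(a, b) ≡ (93670, -2) mod (ℚ^×)²; places V = {2, 3, 5, 11, 13, 17, 19, 23, 29, ∞}.
(a,b)_17: α=1, u≡9; β=2, v≡15 (mod 17); (9|17)=+1, (15|17)=+1; sign (−1)^0·+1^2·+1^1 = +1.
(a,b)_29: α=1, u≡10; β=-2, v≡8 (mod 29); (10|29)=-1, (8|29)=-1; sign (−1)^0·-1^-2·-1^1 = -1.
(a,b)_11: α=0, u≡4; β=2, v≡5 (mod 11); (4|11)=+1, (5|11)=+1; sign (−1)^0·+1^2·+1^0 = +1.
(a,b)_3: α=0, u≡1; β=-2, v≡1 (mod 3); (1|3)=+1, (1|3)=+1; sign (−1)^0·+1^-2·+1^0 = +1.
(a,b)_19: α=1, u≡7; β=0, v≡16 (mod 19); (7|19)=+1, (16|19)=+1; sign (−1)^0·+1^0·+1^1 = +1.
(a,b)_23: α=0, u≡15; β=4, v≡19 (mod 23); (15|23)=-1, (19|23)=-1; sign (−1)^0·-1^4·-1^0 = +1.
(a,b)_13: α=0, u≡11; β=-2, v≡5 (mod 13); (11|13)=-1, (5|13)=-1; sign (−1)^0·-1^-2·-1^0 = +1.
(a,b)_5: α=1, u≡1; β=-2, v≡3 (mod 5); (1|5)=+1, (3|5)=-1; sign (−1)^0·+1^-2·-1^1 = -1.
(a,b)_∞: sgn(93670)=+, sgn(-2)=−, so +1.
(a,b)_2: α=-1, β=-9; u≡3, v≡7 (mod 8); ε(u)ε(v)=1·1, αω(v)=-1·0, βω(u)=-9·1; sum ≡ 0  ⇒  +1.
(93670, -2 / ℚ) ramifies at {5, 29}: a division algebra.

[5, 29]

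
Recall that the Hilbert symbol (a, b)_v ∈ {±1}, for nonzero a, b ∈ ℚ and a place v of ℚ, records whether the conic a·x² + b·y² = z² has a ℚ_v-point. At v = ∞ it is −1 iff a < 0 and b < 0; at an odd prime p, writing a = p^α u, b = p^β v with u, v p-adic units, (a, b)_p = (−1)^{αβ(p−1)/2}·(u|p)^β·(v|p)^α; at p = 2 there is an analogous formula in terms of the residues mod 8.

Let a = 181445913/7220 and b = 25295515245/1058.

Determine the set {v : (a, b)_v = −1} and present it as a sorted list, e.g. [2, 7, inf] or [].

(a, b) ≡ (85, 5610) mod (ℚ^×)²; places V = {2, 3, 5, 7, 11, 13, 17, 19, 23, ∞}.
(a,b)_17: α=1, u≡5; β=1, v≡6 (mod 17); (5|17)=-1, (6|17)=-1; sign (−1)^0·-1^1·-1^1 = +1.
(a,b)_∞: sgn(85)=+, sgn(5610)=+, so +1.
(a,b)_7: α=0, u≡4; β=2, v≡6 (mod 7); (4|7)=+1, (6|7)=-1; sign (−1)^0·+1^2·-1^0 = +1.
(a,b)_11: α=4, u≡10; β=3, v≡4 (mod 11); (10|11)=-1, (4|11)=+1; sign (−1)^0·-1^3·+1^4 = -1.
(a,b)_5: α=-1, u≡2; β=1, v≡3 (mod 5); (2|5)=-1, (3|5)=-1; sign (−1)^0·-1^1·-1^-1 = +1.
(a,b)_3: α=6, u≡1; β=3, v≡1 (mod 3); (1|3)=+1, (1|3)=+1; sign (−1)^0·+1^3·+1^6 = +1.
(a,b)_13: α=0, u≡5; β=2, v≡5 (mod 13); (5|13)=-1, (5|13)=-1; sign (−1)^0·-1^2·-1^0 = +1.
(a,b)_23: α=0, u≡3; β=-2, v≡19 (mod 23); (3|23)=+1, (19|23)=-1; sign (−1)^0·+1^-2·-1^0 = +1.
(a,b)_2: α=-2, β=-1; u≡5, v≡5 (mod 8); ε(u)ε(v)=0·0, αω(v)=-2·1, βω(u)=-1·1; sum ≡ 1  ⇒  -1.
(a,b)_19: α=-2, u≡17; β=0, v≡17 (mod 19); (17|19)=+1, (17|19)=+1; sign (−1)^0·+1^0·+1^-2 = +1.
Ram(85, 5610) = {2, 11}; no ℚ_2-point on the conic.

[2, 11]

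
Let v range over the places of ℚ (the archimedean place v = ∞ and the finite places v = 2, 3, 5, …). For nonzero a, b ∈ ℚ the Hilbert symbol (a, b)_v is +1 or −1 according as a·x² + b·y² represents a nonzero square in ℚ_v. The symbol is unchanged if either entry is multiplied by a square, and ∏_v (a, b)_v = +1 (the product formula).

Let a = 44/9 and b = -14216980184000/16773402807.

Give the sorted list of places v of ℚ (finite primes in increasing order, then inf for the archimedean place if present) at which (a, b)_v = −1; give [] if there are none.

(a, b) ≡ (11, -534905) mod (ℚ^×)²; places V = {2, 3, 5, 7, 11, 17, 29, 31, 37, ∞}.
(a,b)_∞: sgn(11)=+, sgn(-534905)=−, so +1.
(a,b)_11: α=1, u≡9; β=2, v≡1 (mod 11); (9|11)=+1, (1|11)=+1; sign (−1)^0·+1^2·+1^1 = +1.
(a,b)_5: α=0, u≡1; β=3, v≡4 (mod 5); (1|5)=+1, (4|5)=+1; sign (−1)^0·+1^3·+1^0 = +1.
(a,b)_3: α=-2, u≡2; β=-6, v≡1 (mod 3); (2|3)=-1, (1|3)=+1; sign (−1)^0·-1^-6·+1^-2 = +1.
(a,b)_31: α=0, u≡29; β=3, v≡6 (mod 31); (29|31)=-1, (6|31)=-1; sign (−1)^0·-1^3·-1^0 = -1.
(a,b)_2: α=2, β=6; u≡3, v≡7 (mod 8); ε(u)ε(v)=1·1, αω(v)=2·0, βω(u)=6·1; sum ≡ 1  ⇒  -1.
(a,b)_37: α=0, u≡9; β=-2, v≡1 (mod 37); (9|37)=+1, (1|37)=+1; sign (−1)^0·+1^-2·+1^0 = +1.
(a,b)_7: α=0, u≡1; β=-5, v≡2 (mod 7); (1|7)=+1, (2|7)=+1; sign (−1)^0·+1^-5·+1^0 = +1.
(a,b)_17: α=0, u≡3; β=1, v≡9 (mod 17); (3|17)=-1, (9|17)=+1; sign (−1)^0·-1^1·+1^0 = -1.
(a,b)_29: α=0, u≡21; β=1, v≡24 (mod 29); (21|29)=-1, (24|29)=+1; sign (−1)^0·-1^1·+1^0 = -1.
Ram(11, -534905) = {2, 17, 29, 31}; no ℚ_2-point on the conic.

[2, 17, 29, 31]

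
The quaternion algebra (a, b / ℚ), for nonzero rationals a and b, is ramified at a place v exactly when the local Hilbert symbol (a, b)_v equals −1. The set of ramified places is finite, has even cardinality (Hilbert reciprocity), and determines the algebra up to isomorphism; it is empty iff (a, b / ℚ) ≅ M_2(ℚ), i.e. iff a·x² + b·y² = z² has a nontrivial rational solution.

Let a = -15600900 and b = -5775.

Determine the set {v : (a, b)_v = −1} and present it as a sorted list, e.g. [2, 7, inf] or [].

(a, b) ≡ (-156009, -231) mod (ℚ^×)²; places V = {2, 3, 5, 7, 11, 17, 19, 23, ∞}.
(a,b)_23: α=1, u≡16; β=0, v≡21 (mod 23); (16|23)=+1, (21|23)=-1; sign (−1)^0·+1^0·-1^1 = -1.
(a,b)_17: α=1, u≡11; β=0, v≡5 (mod 17); (11|17)=-1, (5|17)=-1; sign (−1)^0·-1^0·-1^1 = -1.
(a,b)_2: α=2, β=0; u≡7, v≡1 (mod 8); ε(u)ε(v)=1·0, αω(v)=2·0, βω(u)=0·0; sum ≡ 0  ⇒  +1.
(a,b)_5: α=2, u≡4; β=2, v≡4 (mod 5); (4|5)=+1, (4|5)=+1; sign (−1)^0·+1^2·+1^2 = +1.
(a,b)_∞: sgn(-156009)=−, sgn(-231)=−, so -1.
(a,b)_7: α=1, u≡2; β=1, v≡1 (mod 7); (2|7)=+1, (1|7)=+1; sign (−1)^1·+1^1·+1^1 = -1.
(a,b)_19: α=1, u≡4; β=0, v≡1 (mod 19); (4|19)=+1, (1|19)=+1; sign (−1)^0·+1^0·+1^1 = +1.
(a,b)_3: α=1, u≡2; β=1, v≡1 (mod 3); (2|3)=-1, (1|3)=+1; sign (−1)^1·-1^1·+1^1 = +1.
(a,b)_11: α=0, u≡4; β=1, v≡3 (mod 11); (4|11)=+1, (3|11)=+1; sign (−1)^0·+1^1·+1^0 = +1.
|Ram(-156009, -231)| = 4, even; anisotropic at {7, 17, 23, ∞}.

[7, 17, 23, inf]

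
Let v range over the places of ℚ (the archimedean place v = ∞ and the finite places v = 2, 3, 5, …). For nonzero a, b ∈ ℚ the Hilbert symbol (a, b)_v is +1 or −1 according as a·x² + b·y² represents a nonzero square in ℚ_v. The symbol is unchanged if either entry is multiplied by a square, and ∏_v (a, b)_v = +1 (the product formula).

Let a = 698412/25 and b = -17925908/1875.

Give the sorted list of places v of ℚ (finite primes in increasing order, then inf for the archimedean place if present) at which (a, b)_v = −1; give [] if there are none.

(a, b) ≡ (1443, -111111) mod (ℚ^×)²; places V = {2, 3, 5, 7, 11, 13, 37, ∞}.
(a,b)_11: α=2, u≡10; β=3, v≡8 (mod 11); (10|11)=-1, (8|11)=-1; sign (−1)^0·-1^3·-1^2 = -1.
(a,b)_5: α=-2, u≡2; β=-4, v≡4 (mod 5); (2|5)=-1, (4|5)=+1; sign (−1)^0·-1^-4·+1^-2 = +1.
(a,b)_13: α=1, u≡5; β=1, v≡11 (mod 13); (5|13)=-1, (11|13)=-1; sign (−1)^0·-1^1·-1^1 = +1.
(a,b)_37: α=1, u≡18; β=1, v≡19 (mod 37); (18|37)=-1, (19|37)=-1; sign (−1)^0·-1^1·-1^1 = +1.
(a,b)_2: α=2, β=2; u≡3, v≡1 (mod 8); ε(u)ε(v)=1·0, αω(v)=2·0, βω(u)=2·1; sum ≡ 0  ⇒  +1.
(a,b)_∞: sgn(1443)=+, sgn(-111111)=−, so +1.
(a,b)_7: α=0, u≡2; β=1, v≡6 (mod 7); (2|7)=+1, (6|7)=-1; sign (−1)^0·+1^1·-1^0 = +1.
(a,b)_3: α=1, u≡1; β=-1, v≡1 (mod 3); (1|3)=+1, (1|3)=+1; sign (−1)^1·+1^-1·+1^1 = -1.
(1443, -111111 / ℚ) ramifies at {3, 11}: a division algebra.

[3, 11]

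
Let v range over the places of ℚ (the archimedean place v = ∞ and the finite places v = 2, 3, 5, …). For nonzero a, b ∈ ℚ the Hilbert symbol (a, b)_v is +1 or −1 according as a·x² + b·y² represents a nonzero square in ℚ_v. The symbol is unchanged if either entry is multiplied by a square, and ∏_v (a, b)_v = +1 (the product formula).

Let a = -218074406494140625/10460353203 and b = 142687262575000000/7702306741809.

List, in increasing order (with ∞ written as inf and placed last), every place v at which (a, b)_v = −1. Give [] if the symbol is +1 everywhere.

[]

(a, b) ≡ (-3, 247) mod (ℚ^×)²; places V = {2, 3, 5, 11, 13, 19, 23, 47, ∞}.
(a,b)_11: α=4, u≡8; β=2, v≡4 (mod 11); (8|11)=-1, (4|11)=+1; sign (−1)^0·-1^2·+1^4 = +1.
(a,b)_47: α=0, u≡39; β=-2, v≡42 (mod 47); (39|47)=-1, (42|47)=+1; sign (−1)^0·-1^-2·+1^0 = +1.
(a,b)_13: α=2, u≡9; β=1, v≡6 (mod 13); (9|13)=+1, (6|13)=-1; sign (−1)^0·+1^1·-1^2 = +1.
(a,b)_19: α=2, u≡16; β=3, v≡10 (mod 19); (16|19)=+1, (10|19)=-1; sign (−1)^0·+1^3·-1^2 = +1.
(a,b)_2: α=0, β=6; u≡5, v≡7 (mod 8); ε(u)ε(v)=0·1, αω(v)=0·0, βω(u)=6·1; sum ≡ 0  ⇒  +1.
(a,b)_3: α=-21, u≡2; β=-20, v≡1 (mod 3); (2|3)=-1, (1|3)=+1; sign (−1)^0·-1^-20·+1^-21 = +1.
(a,b)_5: α=12, u≡2; β=8, v≡3 (mod 5); (2|5)=-1, (3|5)=-1; sign (−1)^0·-1^8·-1^12 = +1.
(a,b)_∞: sgn(-3)=−, sgn(247)=+, so +1.
(a,b)_23: α=0, u≡5; β=2, v≡7 (mod 23); (5|23)=-1, (7|23)=-1; sign (−1)^0·-1^2·-1^0 = +1.
Ram(a, b) = ∅: the form -3·x² + 247·y² − z² is isotropic over every ℚ_v, so by Hasse–Minkowski it is isotropic over ℚ.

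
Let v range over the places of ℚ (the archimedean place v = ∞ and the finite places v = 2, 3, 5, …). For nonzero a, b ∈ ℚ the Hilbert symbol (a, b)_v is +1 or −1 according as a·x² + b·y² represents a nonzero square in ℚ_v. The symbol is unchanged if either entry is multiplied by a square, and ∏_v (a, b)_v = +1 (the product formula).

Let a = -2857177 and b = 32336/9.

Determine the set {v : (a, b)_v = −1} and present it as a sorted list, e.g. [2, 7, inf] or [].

[31, 37]

Mod squares: a ≡ -2857177, b ≡ 2021. Check v ∈ {∞, 2, 3, 31, 37, 43, 47, 53}.
v=∞: -2857177 < 0 and 2021 > 0  ⇒  (a,b)_∞ = +1.
v=43: a=43^0·(≡1), b=43^1·(≡31) mod 43; (1|43)=+1, (31|43)=+1; (−1)^{0·1·21}·(+1)^1·(+1)^0 = +1.
v=2: v_2(a)=0, v_2(b)=4; units ≡ 7, 5 (mod 8); ε·ε+αω+βω = 1·0+0·1+4·0 ≡ 0  ⇒  (a,b)_2 = +1.
v=37: a=37^1·(≡35), b=37^0·(≡8) mod 37; (35|37)=-1, (8|37)=-1; (−1)^{1·0·18}·(-1)^0·(-1)^1 = -1.
v=31: a=31^1·(≡27), b=31^0·(≡21) mod 31; (27|31)=-1, (21|31)=-1; (−1)^{1·0·15}·(-1)^0·(-1)^1 = -1.
v=53: a=53^1·(≡45), b=53^0·(≡36) mod 53; (45|53)=-1, (36|53)=+1; (−1)^{1·0·26}·(-1)^0·(+1)^1 = +1.
v=47: a=47^1·(≡27), b=47^1·(≡19) mod 47; (27|47)=+1, (19|47)=-1; (−1)^{1·1·23}·(+1)^1·(-1)^1 = +1.
v=3: a=3^0·(≡2), b=3^-2·(≡2) mod 3; (2|3)=-1, (2|3)=-1; (−1)^{0·-2·1}·(-1)^-2·(-1)^0 = +1.
Ram(-2857177, 2021) = {31, 37}; no ℚ_31-point on the conic.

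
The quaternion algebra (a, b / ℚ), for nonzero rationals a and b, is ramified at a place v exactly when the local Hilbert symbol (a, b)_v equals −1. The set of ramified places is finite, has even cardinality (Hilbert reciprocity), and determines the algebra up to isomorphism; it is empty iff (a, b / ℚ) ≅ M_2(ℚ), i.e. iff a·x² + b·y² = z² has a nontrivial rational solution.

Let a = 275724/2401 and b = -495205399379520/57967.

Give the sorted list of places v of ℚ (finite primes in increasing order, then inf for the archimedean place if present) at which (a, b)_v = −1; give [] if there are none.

[]

(a, b) ≡ (851, -923335) mod (ℚ^×)²; places V = {2, 3, 5, 7, 13, 23, 31, 37, ∞}.
(a,b)_23: α=1, u≡21; β=3, v≡8 (mod 23); (21|23)=-1, (8|23)=+1; sign (−1)^1·-1^3·+1^1 = +1.
(a,b)_13: α=0, u≡8; β=-2, v≡3 (mod 13); (8|13)=-1, (3|13)=+1; sign (−1)^0·-1^-2·+1^0 = +1.
(a,b)_5: α=0, u≡4; β=1, v≡3 (mod 5); (4|5)=+1, (3|5)=-1; sign (−1)^0·+1^1·-1^0 = +1.
(a,b)_3: α=4, u≡2; β=4, v≡2 (mod 3); (2|3)=-1, (2|3)=-1; sign (−1)^0·-1^4·-1^4 = +1.
(a,b)_∞: sgn(851)=+, sgn(-923335)=−, so +1.
(a,b)_7: α=-4, u≡1; β=-3, v≡3 (mod 7); (1|7)=+1, (3|7)=-1; sign (−1)^0·+1^-3·-1^-4 = +1.
(a,b)_2: α=2, β=6; u≡3, v≡1 (mod 8); ε(u)ε(v)=1·0, αω(v)=2·0, βω(u)=6·1; sum ≡ 0  ⇒  +1.
(a,b)_31: α=0, u≡14; β=1, v≡11 (mod 31); (14|31)=+1, (11|31)=-1; sign (−1)^0·+1^1·-1^0 = +1.
(a,b)_37: α=1, u≡24; β=3, v≡23 (mod 37); (24|37)=-1, (23|37)=-1; sign (−1)^0·-1^3·-1^1 = +1.
Ram(a, b) = ∅: the form 851·x² + -923335·y² − z² is isotropic over every ℚ_v, so by Hasse–Minkowski it is isotropic over ℚ.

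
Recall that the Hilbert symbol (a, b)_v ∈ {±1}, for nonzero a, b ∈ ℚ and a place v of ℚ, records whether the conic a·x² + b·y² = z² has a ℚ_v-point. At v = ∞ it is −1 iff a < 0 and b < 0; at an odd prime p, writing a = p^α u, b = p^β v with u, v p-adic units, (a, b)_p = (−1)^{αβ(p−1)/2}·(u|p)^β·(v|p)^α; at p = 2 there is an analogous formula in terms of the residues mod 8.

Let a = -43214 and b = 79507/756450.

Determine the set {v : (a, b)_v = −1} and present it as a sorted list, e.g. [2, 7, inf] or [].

[2, 31]

Mod squares: a ≡ -43214, b ≡ 86. Check v ∈ {∞, 2, 3, 5, 17, 31, 41, 43}.
v=17: a=17^1·(≡8), b=17^0·(≡15) mod 17; (8|17)=+1, (15|17)=+1; (−1)^{1·0·8}·(+1)^0·(+1)^1 = +1.
v=3: a=3^0·(≡1), b=3^-2·(≡2) mod 3; (1|3)=+1, (2|3)=-1; (−1)^{0·-2·1}·(+1)^-2·(-1)^0 = +1.
v=43: a=43^0·(≡1), b=43^3·(≡7) mod 43; (1|43)=+1, (7|43)=-1; (−1)^{0·3·21}·(+1)^3·(-1)^0 = +1.
v=41: a=41^1·(≡12), b=41^-2·(≡33) mod 41; (12|41)=-1, (33|41)=+1; (−1)^{1·-2·20}·(-1)^-2·(+1)^1 = +1.
v=2: v_2(a)=1, v_2(b)=-1; units ≡ 1, 3 (mod 8); ε·ε+αω+βω = 0·1+1·1+-1·0 ≡ 1  ⇒  (a,b)_2 = -1.
v=5: a=5^0·(≡1), b=5^-2·(≡4) mod 5; (1|5)=+1, (4|5)=+1; (−1)^{0·-2·2}·(+1)^-2·(+1)^0 = +1.
v=∞: -43214 < 0 and 86 > 0  ⇒  (a,b)_∞ = +1.
v=31: a=31^1·(≡1), b=31^0·(≡11) mod 31; (1|31)=+1, (11|31)=-1; (−1)^{1·0·15}·(+1)^0·(-1)^1 = -1.
|Ram(-43214, 86)| = 2, even; anisotropic at {2, 31}.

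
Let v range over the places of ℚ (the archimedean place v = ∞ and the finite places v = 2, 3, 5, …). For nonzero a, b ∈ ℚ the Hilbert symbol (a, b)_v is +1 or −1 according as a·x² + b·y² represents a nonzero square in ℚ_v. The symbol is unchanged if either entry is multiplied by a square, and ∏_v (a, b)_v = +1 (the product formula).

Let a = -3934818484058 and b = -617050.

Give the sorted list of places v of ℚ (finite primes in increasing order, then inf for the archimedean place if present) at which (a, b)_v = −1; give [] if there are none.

[2, 11, 29, 43, 47, inf]

Mod squares: a ≡ -1638824858, b ≡ -24682. Check v ∈ {∞, 2, 5, 7, 11, 29, 31, 41, 43, 47}.
v=31: a=31^1·(≡8), b=31^0·(≡5) mod 31; (8|31)=+1, (5|31)=+1; (−1)^{1·0·15}·(+1)^0·(+1)^1 = +1.
v=2: v_2(a)=1, v_2(b)=1; units ≡ 3, 3 (mod 8); ε·ε+αω+βω = 1·1+1·1+1·1 ≡ 1  ⇒  (a,b)_2 = -1.
v=11: a=11^1·(≡8), b=11^0·(≡6) mod 11; (8|11)=-1, (6|11)=-1; (−1)^{1·0·5}·(-1)^0·(-1)^1 = -1.
v=43: a=43^1·(≡26), b=43^1·(≡12) mod 43; (26|43)=-1, (12|43)=-1; (−1)^{1·1·21}·(-1)^1·(-1)^1 = -1.
v=29: a=29^1·(≡24), b=29^0·(≡12) mod 29; (24|29)=+1, (12|29)=-1; (−1)^{1·0·14}·(+1)^0·(-1)^1 = -1.
v=7: a=7^4·(≡1), b=7^1·(≡1) mod 7; (1|7)=+1, (1|7)=+1; (−1)^{4·1·3}·(+1)^1·(+1)^4 = +1.
v=5: a=5^0·(≡2), b=5^2·(≡3) mod 5; (2|5)=-1, (3|5)=-1; (−1)^{0·2·2}·(-1)^2·(-1)^0 = +1.
v=∞: -1638824858 < 0 and -24682 < 0  ⇒  (a,b)_∞ = -1.
v=41: a=41^1·(≡12), b=41^1·(≡38) mod 41; (12|41)=-1, (38|41)=-1; (−1)^{1·1·20}·(-1)^1·(-1)^1 = +1.
v=47: a=47^1·(≡18), b=47^0·(≡13) mod 47; (18|47)=+1, (13|47)=-1; (−1)^{1·0·23}·(+1)^0·(-1)^1 = -1.
Ram(-1638824858, -24682) = {2, 11, 29, 43, 47, ∞}; no ℚ_2-point on the conic.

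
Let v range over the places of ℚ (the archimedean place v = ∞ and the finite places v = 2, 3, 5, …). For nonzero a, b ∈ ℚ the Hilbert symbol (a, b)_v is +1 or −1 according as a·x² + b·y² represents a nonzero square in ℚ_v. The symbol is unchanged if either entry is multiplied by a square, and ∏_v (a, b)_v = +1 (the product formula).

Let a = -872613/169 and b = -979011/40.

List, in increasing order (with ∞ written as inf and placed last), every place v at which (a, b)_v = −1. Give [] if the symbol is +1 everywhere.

Mod squares: a ≡ -133, b ≡ -8990. Check v ∈ {∞, 2, 3, 5, 7, 11, 13, 19, 29, 31}.
v=11: a=11^0·(≡7), b=11^2·(≡7) mod 11; (7|11)=-1, (7|11)=-1; (−1)^{0·2·5}·(-1)^2·(-1)^0 = +1.
v=3: a=3^8·(≡2), b=3^2·(≡1) mod 3; (2|3)=-1, (1|3)=+1; (−1)^{8·2·1}·(-1)^2·(+1)^8 = +1.
v=2: v_2(a)=0, v_2(b)=-3; units ≡ 3, 1 (mod 8); ε·ε+αω+βω = 1·0+0·0+-3·1 ≡ 1  ⇒  (a,b)_2 = -1.
v=29: a=29^0·(≡18), b=29^1·(≡5) mod 29; (18|29)=-1, (5|29)=+1; (−1)^{0·1·14}·(-1)^1·(+1)^0 = -1.
v=5: a=5^0·(≡3), b=5^-1·(≡3) mod 5; (3|5)=-1, (3|5)=-1; (−1)^{0·-1·2}·(-1)^-1·(-1)^0 = -1.
v=7: a=7^1·(≡4), b=7^0·(≡6) mod 7; (4|7)=+1, (6|7)=-1; (−1)^{1·0·3}·(+1)^0·(-1)^1 = -1.
v=13: a=13^-2·(≡12), b=13^0·(≡6) mod 13; (12|13)=+1, (6|13)=-1; (−1)^{-2·0·6}·(+1)^0·(-1)^-2 = +1.
v=19: a=19^1·(≡2), b=19^0·(≡1) mod 19; (2|19)=-1, (1|19)=+1; (−1)^{1·0·9}·(-1)^0·(+1)^1 = +1.
v=∞: -133 < 0 and -8990 < 0  ⇒  (a,b)_∞ = -1.
v=31: a=31^0·(≡27), b=31^1·(≡25) mod 31; (27|31)=-1, (25|31)=+1; (−1)^{0·1·15}·(-1)^1·(+1)^0 = -1.
|Ram(-133, -8990)| = 6, even; anisotropic at {2, 5, 7, 29, 31, ∞}.

[2, 5, 7, 29, 31, inf]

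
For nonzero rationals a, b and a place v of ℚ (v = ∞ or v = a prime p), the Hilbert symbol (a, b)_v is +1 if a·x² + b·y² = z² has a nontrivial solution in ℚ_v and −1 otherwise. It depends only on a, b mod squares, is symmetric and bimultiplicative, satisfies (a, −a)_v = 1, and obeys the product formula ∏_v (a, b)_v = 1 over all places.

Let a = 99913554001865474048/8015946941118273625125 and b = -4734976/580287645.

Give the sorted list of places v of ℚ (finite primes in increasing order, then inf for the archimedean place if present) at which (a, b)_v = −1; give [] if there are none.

[5, 17]

Mod squares: a ≡ 85, b ≡ -5. Check v ∈ {∞, 2, 3, 5, 7, 17, 19, 23}.
v=17: a=17^5·(≡3), b=17^2·(≡12) mod 17; (3|17)=-1, (12|17)=-1; (−1)^{5·2·8}·(-1)^2·(-1)^5 = -1.
v=∞: 85 > 0 and -5 < 0  ⇒  (a,b)_∞ = +1.
v=2: v_2(a)=46, v_2(b)=14; units ≡ 5, 3 (mod 8); ε·ε+αω+βω = 0·1+46·1+14·1 ≡ 0  ⇒  (a,b)_2 = +1.
v=3: a=3^-18·(≡1), b=3^-8·(≡1) mod 3; (1|3)=+1, (1|3)=+1; (−1)^{-18·-8·1}·(+1)^-8·(+1)^-18 = +1.
v=5: a=5^-3·(≡3), b=5^-1·(≡1) mod 5; (3|5)=-1, (1|5)=+1; (−1)^{-3·-1·2}·(-1)^-1·(+1)^-3 = -1.
v=23: a=23^-2·(≡16), b=23^0·(≡9) mod 23; (16|23)=+1, (9|23)=+1; (−1)^{-2·0·11}·(+1)^0·(+1)^-2 = +1.
v=7: a=7^-4·(≡4), b=7^-2·(≡4) mod 7; (4|7)=+1, (4|7)=+1; (−1)^{-4·-2·3}·(+1)^-2·(+1)^-4 = +1.
v=19: a=19^-4·(≡4), b=19^-2·(≡2) mod 19; (4|19)=+1, (2|19)=-1; (−1)^{-4·-2·9}·(+1)^-2·(-1)^-4 = +1.
(85, -5 / ℚ) ramifies at {5, 17}: a division algebra.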